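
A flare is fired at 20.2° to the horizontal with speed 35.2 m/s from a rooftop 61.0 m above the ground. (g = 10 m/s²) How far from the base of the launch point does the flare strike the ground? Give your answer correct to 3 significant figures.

162 m

Components: v_x = 35.2 cos 20.2° = 33.03 m/s, v_y = 35.2 sin 20.2° = 12.15 m/s.
Vertical: 0 = 61.0 + 12.15 t − ½(10) t² ⇒ 5.000 t² − 12.15 t − 61.0 = 0.
t = [12.15 + √(147.6 + 1220)] / 10.00 = 4.913 s.
Horizontal: R = v_x · t = 33.03 × 4.913 = 162 m.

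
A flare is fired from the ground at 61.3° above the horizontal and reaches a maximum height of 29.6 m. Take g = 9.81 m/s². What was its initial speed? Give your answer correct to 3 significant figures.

27.5 m/s

At maximum height v_y = 0, so (v₀ sin θ)² = 2 g H.
v₀ sin 61.3° = √(2 × 9.81 × 29.6) = 24.10 m/s.
v₀ = 24.10 / sin 61.3° = 24.10 / 0.8771 = 27.5 m/s.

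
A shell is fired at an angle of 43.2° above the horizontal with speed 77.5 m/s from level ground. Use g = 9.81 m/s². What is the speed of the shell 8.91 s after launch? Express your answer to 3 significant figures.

66.1 m/s

v_x = 77.5 cos 43.2° = 56.50 m/s (constant).
v_y(t) = 77.5 sin 43.2° − g t = 53.05 − 9.81 × 8.91 = -34.36 m/s.
Speed = √(v_x² + v_y²) = √(3192 + 1181) = 66.1 m/s.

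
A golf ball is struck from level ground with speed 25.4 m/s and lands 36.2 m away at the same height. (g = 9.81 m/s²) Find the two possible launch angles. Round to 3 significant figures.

16.7° and 73.3°

Level-ground range: R = v₀² sin(2θ)/g ⇒ sin 2θ = R g / v₀² = 36.2×9.81/25.4² = 0.5504.
2θ = arcsin(0.5504) = 33.39° or 180° − 33.39° = 146.61°.
So θ = 16.7° or θ = 73.3°.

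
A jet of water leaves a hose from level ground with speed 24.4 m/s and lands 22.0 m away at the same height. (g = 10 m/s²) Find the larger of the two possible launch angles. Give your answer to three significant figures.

79.2°

Level-ground range: R = v₀² sin(2θ)/g ⇒ sin 2θ = R g / v₀² = 22.0×10/24.4² = 0.3695.
2θ = arcsin(0.3695) = 21.68° or 180° − 21.68° = 158.32°.
So θ = 10.8° or θ = 79.2°.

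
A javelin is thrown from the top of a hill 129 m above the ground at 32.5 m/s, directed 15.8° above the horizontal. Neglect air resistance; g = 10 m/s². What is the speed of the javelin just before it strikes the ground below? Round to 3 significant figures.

v_x = 32.5 cos 15.8° = 31.27 m/s is unchanged throughout.
For the vertical component, v_y² = v_y0² + 2 g h = (8.849)² + 2×10×129 = 2658, so |v_y| = 51.56 m/s.
Impact speed = √(v_x² + v_y²) = √(977.8 + 2658) = 60.3 m/s.

60.3 m/s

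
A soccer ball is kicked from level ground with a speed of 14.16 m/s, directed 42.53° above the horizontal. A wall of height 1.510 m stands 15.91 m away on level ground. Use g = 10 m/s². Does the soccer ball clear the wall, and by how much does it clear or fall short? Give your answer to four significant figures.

Yes — it clears the wall by 1.461 m.

v_x = 14.16 cos 42.53° = 10.435 m/s; v_y0 = 14.16 sin 42.53° = 9.5718 m/s.
Time to reach the wall: t = 15.91 / 10.435 = 1.5247 s.
Height at that point: y = 9.5718×1.5247 − 5.000×1.5247² = 2.9706 m.
That is 2.9706 − 1.510 = 1.461 m above the top of the wall, so the soccer ball clears it.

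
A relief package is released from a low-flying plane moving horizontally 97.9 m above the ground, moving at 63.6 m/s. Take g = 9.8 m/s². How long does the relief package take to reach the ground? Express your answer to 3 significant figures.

4.47 s

The horizontal speed doesn't affect the fall. With v_y0 = 0, h = ½ g t².
t = √(2 × 97.9 / 9.8) = √19.98 = 4.47 s.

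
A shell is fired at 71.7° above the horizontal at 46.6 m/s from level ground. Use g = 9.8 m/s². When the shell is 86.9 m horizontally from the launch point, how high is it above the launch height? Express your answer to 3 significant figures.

v_x = 46.6 cos 71.7° = 14.63 m/s, v_y0 = 46.6 sin 71.7° = 44.24 m/s.
Time to reach x = 86.9 m: t = x / v_x = 86.9 / 14.63 = 5.940 s.
y = v_y0 t − ½ g t² = 44.24×5.940 − 4.900×5.940² = 89.9 m.

89.9 m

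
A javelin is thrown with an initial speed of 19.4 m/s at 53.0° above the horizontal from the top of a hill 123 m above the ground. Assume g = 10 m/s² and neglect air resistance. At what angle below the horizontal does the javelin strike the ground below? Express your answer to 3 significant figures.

77.3°

v_x = 19.4 cos 53.0° = 11.68 m/s.
At impact |v_y| = √(v_y0² + 2 g h) = √(15.49² + 2×10×123) = 51.96 m/s.
Angle below horizontal = arctan(|v_y| / v_x) = arctan(51.96 / 11.68) = 77.3°.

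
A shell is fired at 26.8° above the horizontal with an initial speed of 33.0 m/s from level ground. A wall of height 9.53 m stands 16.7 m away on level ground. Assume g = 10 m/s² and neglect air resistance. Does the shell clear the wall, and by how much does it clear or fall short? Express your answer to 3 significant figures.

v_x = 33.0 cos 26.8° = 29.46 m/s; v_y0 = 33.0 sin 26.8° = 14.88 m/s.
Time to reach the wall: t = 16.7 / 29.46 = 0.5669 s.
Height at that point: y = 14.88×0.5669 − 5.000×0.5669² = 6.829 m.
That is 9.53 − 6.829 = 2.70 m below the top of the wall, so the shell does not clear it.

No — it falls 2.70 m short of clearing the wall.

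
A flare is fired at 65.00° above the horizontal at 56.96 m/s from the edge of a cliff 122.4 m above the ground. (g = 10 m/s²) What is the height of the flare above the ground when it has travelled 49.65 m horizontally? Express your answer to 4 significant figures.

v_x = 56.96 cos 65.00° = 24.072 m/s, v_y0 = 56.96 sin 65.00° = 51.623 m/s.
Time to reach x = 49.65 m: t = x / v_x = 49.65 / 24.072 = 2.0626 s.
y = 122.4 + v_y0 t − ½ g t² = 122.4 + 51.623×2.0626 − 5.000×2.0626² = 207.6 m.

207.6 m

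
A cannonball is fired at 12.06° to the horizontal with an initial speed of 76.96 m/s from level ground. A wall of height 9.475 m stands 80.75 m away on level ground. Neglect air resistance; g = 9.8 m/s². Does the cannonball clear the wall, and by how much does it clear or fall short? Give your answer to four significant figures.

v_x = 76.96 cos 12.06° = 75.261 m/s; v_y0 = 76.96 sin 12.06° = 16.080 m/s.
Time to reach the wall: t = 80.75 / 75.261 = 1.0729 s.
Height at that point: y = 16.080×1.0729 − 4.900×1.0729² = 11.612 m.
That is 11.612 − 9.475 = 2.137 m above the top of the wall, so the cannonball clears it.

Yes — it clears the wall by 2.137 m.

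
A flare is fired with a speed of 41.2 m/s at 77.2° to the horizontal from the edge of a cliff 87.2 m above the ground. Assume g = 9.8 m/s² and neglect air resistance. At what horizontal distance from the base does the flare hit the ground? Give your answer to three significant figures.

Components: v_x = 41.2 cos 77.2° = 9.128 m/s, v_y = 41.2 sin 77.2° = 40.18 m/s.
Vertical: 0 = 87.2 + 40.18 t − ½(9.8) t² ⇒ 4.900 t² − 40.18 t − 87.2 = 0.
t = [40.18 + √(1614 + 1709)] / 9.800 = 9.982 s.
Horizontal: R = v_x · t = 9.128 × 9.982 = 91.1 m.

91.1 m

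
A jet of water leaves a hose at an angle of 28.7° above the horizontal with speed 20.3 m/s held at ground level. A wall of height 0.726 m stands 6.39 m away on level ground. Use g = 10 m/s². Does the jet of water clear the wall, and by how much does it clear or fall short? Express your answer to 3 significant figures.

Yes — it clears the wall by 2.13 m.

v_x = 20.3 cos 28.7° = 17.81 m/s; v_y0 = 20.3 sin 28.7° = 9.749 m/s.
Time to reach the wall: t = 6.39 / 17.81 = 0.3588 s.
Height at that point: y = 9.749×0.3588 − 5.000×0.3588² = 2.854 m.
That is 2.854 − 0.726 = 2.13 m above the top of the wall, so the jet of water clears it.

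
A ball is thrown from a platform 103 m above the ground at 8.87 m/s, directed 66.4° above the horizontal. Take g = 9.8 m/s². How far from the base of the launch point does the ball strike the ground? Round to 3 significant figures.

Components: v_x = 8.87 cos 66.4° = 3.551 m/s, v_y = 8.87 sin 66.4° = 8.128 m/s.
Vertical: 0 = 103 + 8.128 t − ½(9.8) t² ⇒ 4.900 t² − 8.128 t − 103 = 0.
t = [8.128 + √(66.06 + 2019)] / 9.800 = 5.489 s.
Horizontal: R = v_x · t = 3.551 × 5.489 = 19.5 m.

19.5 m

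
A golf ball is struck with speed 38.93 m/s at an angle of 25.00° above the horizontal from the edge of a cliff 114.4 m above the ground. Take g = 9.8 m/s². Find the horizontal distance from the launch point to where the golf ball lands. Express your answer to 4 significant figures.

239.7 m

Components: v_x = 38.93 cos 25.00° = 35.283 m/s, v_y = 38.93 sin 25.00° = 16.453 m/s.
Vertical: 0 = 114.4 + 16.453 t − ½(9.8) t² ⇒ 4.900 t² − 16.453 t − 114.4 = 0.
t = [16.453 + √(270.70 + 2242.2)] / 9.800 = 6.7941 s.
Horizontal: R = v_x · t = 35.283 × 6.7941 = 239.7 m.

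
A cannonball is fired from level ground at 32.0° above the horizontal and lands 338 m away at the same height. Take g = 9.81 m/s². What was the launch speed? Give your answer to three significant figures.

On level ground, R = v₀² sin(2θ) / g, so v₀ = √(R g / sin 2θ).
sin(2 × 32.0°) = 0.8988.
v₀ = √(338 × 9.81 / 0.8988) = √3689 = 60.7 m/s.

60.7 m/s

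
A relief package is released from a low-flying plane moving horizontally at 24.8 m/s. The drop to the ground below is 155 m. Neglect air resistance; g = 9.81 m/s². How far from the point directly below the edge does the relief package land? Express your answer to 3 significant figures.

Initial vertical velocity is zero, so the fall time comes from h = ½ g t²: t = √(2 × 155 / 9.81) = 5.621 s.
Horizontal motion is uniform at 24.8 m/s, so x = 24.8 × 5.621 = 139 m.

139 m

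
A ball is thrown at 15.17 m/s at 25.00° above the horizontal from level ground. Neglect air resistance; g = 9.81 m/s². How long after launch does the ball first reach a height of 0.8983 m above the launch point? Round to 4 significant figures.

v_y0 = 15.17 sin 25.00° = 6.4111 m/s.
Set y = v_y0 t − ½ g t² = 0.8983: 4.905 t² − 6.4111 t + 0.8983 = 0.
t = [6.4111 ± √(41.102 − 17.625)] / 9.81 = (6.4111 ± 4.8453) / 9.81, giving t = 0.1596 s or t = 1.147 s.
The ball is on the way up at the first time, so t = 0.1596 s.

0.1596 s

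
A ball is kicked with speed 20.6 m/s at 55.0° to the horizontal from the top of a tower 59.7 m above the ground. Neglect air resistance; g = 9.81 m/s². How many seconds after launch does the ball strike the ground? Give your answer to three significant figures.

5.61 s

Vertical component: v_y = 20.6 sin 55.0° = 16.87 m/s.
Taking up as positive with launch at y = 59.7 m, landing at y = 0: 0 = 59.7 + 16.87 t − ½(9.81) t².
Solving 4.905 t² − 16.87 t − 59.7 = 0 gives t = [16.87 + √(16.87² + 4·4.905·59.7)] / 9.810 = 5.61 s.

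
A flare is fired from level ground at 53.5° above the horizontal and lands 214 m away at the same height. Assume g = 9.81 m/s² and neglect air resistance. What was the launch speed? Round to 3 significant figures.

On level ground, R = v₀² sin(2θ) / g, so v₀ = √(R g / sin 2θ).
sin(2 × 53.5°) = 0.9563.
v₀ = √(214 × 9.81 / 0.9563) = √2195 = 46.9 m/s.

46.9 m/s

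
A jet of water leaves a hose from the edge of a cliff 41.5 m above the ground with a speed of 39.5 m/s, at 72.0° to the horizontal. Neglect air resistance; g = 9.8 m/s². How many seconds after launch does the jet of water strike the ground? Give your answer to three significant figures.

8.65 s

Vertical component: v_y = 39.5 sin 72.0° = 37.57 m/s.
Taking up as positive with launch at y = 41.5 m, landing at y = 0: 0 = 41.5 + 37.57 t − ½(9.8) t².
Solving 4.900 t² − 37.57 t − 41.5 = 0 gives t = [37.57 + √(37.57² + 4·4.900·41.5)] / 9.800 = 8.65 s.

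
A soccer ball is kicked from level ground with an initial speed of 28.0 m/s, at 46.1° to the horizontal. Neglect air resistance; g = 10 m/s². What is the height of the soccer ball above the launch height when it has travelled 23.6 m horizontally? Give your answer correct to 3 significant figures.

17.1 m

v_x = 28.0 cos 46.1° = 19.42 m/s, v_y0 = 28.0 sin 46.1° = 20.18 m/s.
Time to reach x = 23.6 m: t = x / v_x = 23.6 / 19.42 = 1.215 s.
y = v_y0 t − ½ g t² = 20.18×1.215 − 5.000×1.215² = 17.1 m.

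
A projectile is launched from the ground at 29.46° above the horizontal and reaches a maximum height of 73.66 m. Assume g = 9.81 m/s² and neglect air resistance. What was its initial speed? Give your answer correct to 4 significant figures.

At maximum height v_y = 0, so (v₀ sin θ)² = 2 g H.
v₀ sin 29.46° = √(2 × 9.81 × 73.66) = 38.016 m/s.
v₀ = 38.016 / sin 29.46° = 38.016 / 0.4918 = 77.30 m/s.

77.30 m/s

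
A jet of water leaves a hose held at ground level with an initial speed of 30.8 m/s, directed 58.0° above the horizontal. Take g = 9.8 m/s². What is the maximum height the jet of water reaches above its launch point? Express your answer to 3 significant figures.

34.8 m

Vertical component of launch velocity: v_y = 30.8 sin 58.0° = 26.12 m/s.
At the highest point the vertical velocity is zero, so v_y² = 2 g h_max.
h_max = (26.12)² / (2 × 9.8) = 682.3 / 19.60 = 34.8 m.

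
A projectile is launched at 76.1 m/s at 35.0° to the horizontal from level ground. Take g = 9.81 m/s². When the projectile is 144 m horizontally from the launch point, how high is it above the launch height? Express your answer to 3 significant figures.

v_x = 76.1 cos 35.0° = 62.34 m/s, v_y0 = 76.1 sin 35.0° = 43.65 m/s.
Time to reach x = 144 m: t = x / v_x = 144 / 62.34 = 2.310 s.
y = v_y0 t − ½ g t² = 43.65×2.310 − 4.905×2.310² = 74.7 m.

74.7 m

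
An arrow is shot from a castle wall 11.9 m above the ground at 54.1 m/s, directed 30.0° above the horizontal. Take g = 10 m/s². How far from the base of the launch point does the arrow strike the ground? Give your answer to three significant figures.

Components: v_x = 54.1 cos 30.0° = 46.85 m/s, v_y = 54.1 sin 30.0° = 27.05 m/s.
Vertical: 0 = 11.9 + 27.05 t − ½(10) t² ⇒ 5.000 t² − 27.05 t − 11.9 = 0.
t = [27.05 + √(731.7 + 238.0)] / 10.00 = 5.819 s.
Horizontal: R = v_x · t = 46.85 × 5.819 = 273 m.

273 m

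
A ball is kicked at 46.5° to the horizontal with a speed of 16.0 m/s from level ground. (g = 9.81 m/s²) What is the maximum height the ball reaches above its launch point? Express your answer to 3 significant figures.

Vertical component of launch velocity: v_y = 16.0 sin 46.5° = 11.61 m/s.
At the highest point the vertical velocity is zero, so v_y² = 2 g h_max.
h_max = (11.61)² / (2 × 9.81) = 134.8 / 19.62 = 6.87 m.

6.87 m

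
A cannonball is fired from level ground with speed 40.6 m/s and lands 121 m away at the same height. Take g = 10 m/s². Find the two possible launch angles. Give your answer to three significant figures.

23.6° and 66.4°

Level-ground range: R = v₀² sin(2θ)/g ⇒ sin 2θ = R g / v₀² = 121×10/40.6² = 0.7341.
2θ = arcsin(0.7341) = 47.23° or 180° − 47.23° = 132.77°.
So θ = 23.6° or θ = 66.4°.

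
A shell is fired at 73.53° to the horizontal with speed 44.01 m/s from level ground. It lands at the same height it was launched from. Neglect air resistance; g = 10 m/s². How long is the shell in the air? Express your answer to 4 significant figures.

Vertical component: v_y = 44.01 sin 73.53° = 42.204 m/s.
For a projectile landing at launch height, time of flight is t = 2 v_y / g = 2 × 42.204 / 10 = 8.441 s.

8.441 s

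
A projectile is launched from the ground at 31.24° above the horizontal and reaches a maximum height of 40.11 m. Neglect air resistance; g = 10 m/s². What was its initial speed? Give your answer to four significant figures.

54.61 m/s

At maximum height v_y = 0, so (v₀ sin θ)² = 2 g H.
v₀ sin 31.24° = √(2 × 10 × 40.11) = 28.323 m/s.
v₀ = 28.323 / sin 31.24° = 28.323 / 0.5186 = 54.61 m/s.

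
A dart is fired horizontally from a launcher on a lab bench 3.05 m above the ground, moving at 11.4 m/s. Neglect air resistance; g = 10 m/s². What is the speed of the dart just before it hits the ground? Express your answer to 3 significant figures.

Fall time: t = √(2 × 3.05 / 10) = 0.7810 s.
At impact: v_x = 11.4 m/s (unchanged), v_y = g t = 10 × 0.7810 = 7.810 m/s.
Speed = √(v_x² + v_y²) = √(130.0 + 61.00) = 13.8 m/s.

13.8 m/s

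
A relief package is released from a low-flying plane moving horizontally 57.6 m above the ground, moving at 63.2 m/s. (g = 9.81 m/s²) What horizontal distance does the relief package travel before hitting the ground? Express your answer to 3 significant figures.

Initial vertical velocity is zero, so the fall time comes from h = ½ g t²: t = √(2 × 57.6 / 9.81) = 3.427 s.
Horizontal motion is uniform at 63.2 m/s, so x = 63.2 × 3.427 = 217 m.

217 m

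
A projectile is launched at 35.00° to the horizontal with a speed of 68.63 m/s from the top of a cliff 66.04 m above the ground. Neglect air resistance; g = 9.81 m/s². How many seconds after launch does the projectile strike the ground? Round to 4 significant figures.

Vertical component: v_y = 68.63 sin 35.00° = 39.365 m/s.
Taking up as positive with launch at y = 66.04 m, landing at y = 0: 0 = 66.04 + 39.365 t − ½(9.81) t².
Solving 4.905 t² − 39.365 t − 66.04 = 0 gives t = [39.365 + √(39.365² + 4·4.905·66.04)] / 9.810 = 9.450 s.

9.450 s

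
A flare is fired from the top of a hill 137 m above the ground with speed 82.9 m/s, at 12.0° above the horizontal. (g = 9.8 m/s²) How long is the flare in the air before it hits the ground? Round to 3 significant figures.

7.33 s

Vertical component: v_y = 82.9 sin 12.0° = 17.24 m/s.
Taking up as positive with launch at y = 137 m, landing at y = 0: 0 = 137 + 17.24 t − ½(9.8) t².
Solving 4.900 t² − 17.24 t − 137 = 0 gives t = [17.24 + √(17.24² + 4·4.900·137)] / 9.800 = 7.33 s.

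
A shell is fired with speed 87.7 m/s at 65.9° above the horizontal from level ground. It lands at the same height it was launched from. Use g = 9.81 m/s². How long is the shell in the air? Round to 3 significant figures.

Vertical component: v_y = 87.7 sin 65.9° = 80.06 m/s.
For a projectile landing at launch height, time of flight is t = 2 v_y / g = 2 × 80.06 / 9.81 = 16.3 s.

16.3 s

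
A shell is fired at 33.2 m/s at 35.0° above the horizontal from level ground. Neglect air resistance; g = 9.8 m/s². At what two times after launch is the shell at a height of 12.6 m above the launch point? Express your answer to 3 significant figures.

0.846 s and 3.04 s

v_y0 = 33.2 sin 35.0° = 19.04 m/s.
Set y = v_y0 t − ½ g t² = 12.6: 4.900 t² − 19.04 t + 12.6 = 0.
t = [19.04 ± √(362.5 − 247.0)] / 9.8 = (19.04 ± 10.75) / 9.8, giving t = 0.846 s or t = 3.04 s.
So the shell is at 12.6 m at t = 0.846 s (rising) and t = 3.04 s (falling).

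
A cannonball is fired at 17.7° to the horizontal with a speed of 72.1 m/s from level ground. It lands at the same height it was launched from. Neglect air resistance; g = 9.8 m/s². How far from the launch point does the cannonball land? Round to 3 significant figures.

Components: v_x = 72.1 cos 17.7° = 68.69 m/s, v_y = 72.1 sin 17.7° = 21.92 m/s.
Time of flight (same landing height): t = 2 v_y / g = 2 × 21.92 / 9.8 = 4.473 s.
Range: R = v_x · t = 68.69 × 4.473 = 307 m.

307 m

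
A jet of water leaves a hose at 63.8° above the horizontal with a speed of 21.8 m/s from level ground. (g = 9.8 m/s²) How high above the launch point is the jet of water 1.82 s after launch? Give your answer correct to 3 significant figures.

v_y0 = 21.8 sin 63.8° = 19.56 m/s.
y(t) = v_y0 t − ½ g t² = 19.56×1.82 − 4.900×1.82² = 19.4 m.

19.4 m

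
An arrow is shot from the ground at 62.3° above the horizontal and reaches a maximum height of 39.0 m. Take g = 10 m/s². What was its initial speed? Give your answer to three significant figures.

At maximum height v_y = 0, so (v₀ sin θ)² = 2 g H.
v₀ sin 62.3° = √(2 × 10 × 39.0) = 27.93 m/s.
v₀ = 27.93 / sin 62.3° = 27.93 / 0.8854 = 31.5 m/s.

31.5 m/s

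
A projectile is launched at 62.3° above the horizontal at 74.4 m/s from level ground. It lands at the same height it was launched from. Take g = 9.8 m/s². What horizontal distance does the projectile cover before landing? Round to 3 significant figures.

Components: v_x = 74.4 cos 62.3° = 34.58 m/s, v_y = 74.4 sin 62.3° = 65.87 m/s.
Time of flight (same landing height): t = 2 v_y / g = 2 × 65.87 / 9.8 = 13.44 s.
Range: R = v_x · t = 34.58 × 13.44 = 465 m.

465 m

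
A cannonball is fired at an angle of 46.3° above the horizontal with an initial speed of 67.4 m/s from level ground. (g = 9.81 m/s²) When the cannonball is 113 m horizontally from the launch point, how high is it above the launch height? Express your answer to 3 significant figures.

89.4 m

v_x = 67.4 cos 46.3° = 46.57 m/s, v_y0 = 67.4 sin 46.3° = 48.73 m/s.
Time to reach x = 113 m: t = x / v_x = 113 / 46.57 = 2.426 s.
y = v_y0 t − ½ g t² = 48.73×2.426 − 4.905×2.426² = 89.4 m.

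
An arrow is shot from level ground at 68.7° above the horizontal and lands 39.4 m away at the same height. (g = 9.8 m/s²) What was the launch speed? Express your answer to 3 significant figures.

23.9 m/s

On level ground, R = v₀² sin(2θ) / g, so v₀ = √(R g / sin 2θ).
sin(2 × 68.7°) = 0.6769.
v₀ = √(39.4 × 9.8 / 0.6769) = √570.4 = 23.9 m/s.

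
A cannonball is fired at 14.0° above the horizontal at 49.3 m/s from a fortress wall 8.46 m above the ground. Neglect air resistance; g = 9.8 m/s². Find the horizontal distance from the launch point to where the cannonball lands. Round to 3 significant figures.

144 m

Components: v_x = 49.3 cos 14.0° = 47.84 m/s, v_y = 49.3 sin 14.0° = 11.93 m/s.
Vertical: 0 = 8.46 + 11.93 t − ½(9.8) t² ⇒ 4.900 t² − 11.93 t − 8.46 = 0.
t = [11.93 + √(142.3 + 165.8)] / 9.800 = 3.008 s.
Horizontal: R = v_x · t = 47.84 × 3.008 = 144 m.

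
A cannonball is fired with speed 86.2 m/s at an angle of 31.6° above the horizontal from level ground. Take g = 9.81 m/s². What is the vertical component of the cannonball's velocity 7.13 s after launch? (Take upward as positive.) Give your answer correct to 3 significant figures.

Initial vertical component: v_y0 = 86.2 sin 31.6° = 45.17 m/s.
v_y(t) = v_y0 − g t = 45.17 − 9.81 × 7.13 = -24.8 m/s.

-24.8 m/s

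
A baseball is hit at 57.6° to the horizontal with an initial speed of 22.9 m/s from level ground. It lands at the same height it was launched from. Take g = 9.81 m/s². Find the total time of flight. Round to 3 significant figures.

3.94 s

Vertical component: v_y = 22.9 sin 57.6° = 19.34 m/s.
For a projectile landing at launch height, time of flight is t = 2 v_y / g = 2 × 19.34 / 9.81 = 3.94 s.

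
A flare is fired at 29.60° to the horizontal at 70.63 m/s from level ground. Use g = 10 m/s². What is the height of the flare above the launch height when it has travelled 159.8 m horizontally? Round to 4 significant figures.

v_x = 70.63 cos 29.60° = 61.412 m/s, v_y0 = 70.63 sin 29.60° = 34.887 m/s.
Time to reach x = 159.8 m: t = x / v_x = 159.8 / 61.412 = 2.6021 s.
y = v_y0 t − ½ g t² = 34.887×2.6021 − 5.000×2.6021² = 56.92 m.

56.92 m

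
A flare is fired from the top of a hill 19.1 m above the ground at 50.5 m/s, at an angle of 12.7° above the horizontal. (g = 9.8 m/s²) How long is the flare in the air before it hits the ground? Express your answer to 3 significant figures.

Vertical component: v_y = 50.5 sin 12.7° = 11.10 m/s.
Taking up as positive with launch at y = 19.1 m, landing at y = 0: 0 = 19.1 + 11.10 t − ½(9.8) t².
Solving 4.900 t² − 11.10 t − 19.1 = 0 gives t = [11.10 + √(11.10² + 4·4.900·19.1)] / 9.800 = 3.41 s.

3.41 s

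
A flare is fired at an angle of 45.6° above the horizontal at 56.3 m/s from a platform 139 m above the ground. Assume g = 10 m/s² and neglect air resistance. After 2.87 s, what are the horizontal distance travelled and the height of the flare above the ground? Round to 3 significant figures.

v_x = 56.3 cos 45.6° = 39.39 m/s; v_y0 = 56.3 sin 45.6° = 40.22 m/s.
x = v_x t = 39.39 × 2.87 = 113 m.
y = 139 + v_y0 t − ½ g t² = 213 m.

x = 113 m, y = 213 m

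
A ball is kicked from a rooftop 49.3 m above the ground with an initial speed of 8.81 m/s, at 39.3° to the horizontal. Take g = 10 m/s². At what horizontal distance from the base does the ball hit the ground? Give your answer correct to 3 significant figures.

25.5 m

Components: v_x = 8.81 cos 39.3° = 6.818 m/s, v_y = 8.81 sin 39.3° = 5.580 m/s.
Vertical: 0 = 49.3 + 5.580 t − ½(10) t² ⇒ 5.000 t² − 5.580 t − 49.3 = 0.
t = [5.580 + √(31.14 + 986.0)] / 10.00 = 3.747 s.
Horizontal: R = v_x · t = 6.818 × 3.747 = 25.5 m.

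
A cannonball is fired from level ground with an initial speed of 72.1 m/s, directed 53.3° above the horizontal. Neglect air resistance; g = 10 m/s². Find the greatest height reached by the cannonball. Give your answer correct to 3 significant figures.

Vertical component of launch velocity: v_y = 72.1 sin 53.3° = 57.81 m/s.
At the highest point the vertical velocity is zero, so v_y² = 2 g h_max.
h_max = (57.81)² / (2 × 10) = 3342 / 20.00 = 167 m.

167 m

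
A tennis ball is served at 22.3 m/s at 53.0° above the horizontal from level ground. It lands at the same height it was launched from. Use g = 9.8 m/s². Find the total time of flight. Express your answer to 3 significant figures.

Vertical component: v_y = 22.3 sin 53.0° = 17.81 m/s.
For a projectile landing at launch height, time of flight is t = 2 v_y / g = 2 × 17.81 / 9.8 = 3.63 s.

3.63 s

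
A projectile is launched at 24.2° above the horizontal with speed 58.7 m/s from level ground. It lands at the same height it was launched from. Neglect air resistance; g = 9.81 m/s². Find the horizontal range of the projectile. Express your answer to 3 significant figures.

Components: v_x = 58.7 cos 24.2° = 53.54 m/s, v_y = 58.7 sin 24.2° = 24.06 m/s.
Time of flight (same landing height): t = 2 v_y / g = 2 × 24.06 / 9.81 = 4.905 s.
Range: R = v_x · t = 53.54 × 4.905 = 263 m.

263 m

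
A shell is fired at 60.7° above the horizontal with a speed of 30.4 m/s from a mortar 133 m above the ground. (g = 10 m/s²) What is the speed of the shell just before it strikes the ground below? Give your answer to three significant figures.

59.9 m/s

v_x = 30.4 cos 60.7° = 14.88 m/s is unchanged throughout.
For the vertical component, v_y² = v_y0² + 2 g h = (26.51)² + 2×10×133 = 3363, so |v_y| = 57.99 m/s.
Impact speed = √(v_x² + v_y²) = √(221.4 + 3363) = 59.9 m/s.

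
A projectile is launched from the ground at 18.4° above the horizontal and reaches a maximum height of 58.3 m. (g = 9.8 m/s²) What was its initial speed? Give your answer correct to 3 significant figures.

107 m/s

At maximum height v_y = 0, so (v₀ sin θ)² = 2 g H.
v₀ sin 18.4° = √(2 × 9.8 × 58.3) = 33.80 m/s.
v₀ = 33.80 / sin 18.4° = 33.80 / 0.3156 = 107 m/s.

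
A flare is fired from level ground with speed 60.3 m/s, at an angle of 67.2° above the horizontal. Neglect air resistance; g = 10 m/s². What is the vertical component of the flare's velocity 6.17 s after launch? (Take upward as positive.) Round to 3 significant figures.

Initial vertical component: v_y0 = 60.3 sin 67.2° = 55.59 m/s.
v_y(t) = v_y0 − g t = 55.59 − 10 × 6.17 = -6.11 m/s.

-6.11 m/s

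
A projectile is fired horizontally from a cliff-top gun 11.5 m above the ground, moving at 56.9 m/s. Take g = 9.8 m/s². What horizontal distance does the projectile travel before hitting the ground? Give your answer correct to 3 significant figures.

Initial vertical velocity is zero, so the fall time comes from h = ½ g t²: t = √(2 × 11.5 / 9.8) = 1.532 s.
Horizontal motion is uniform at 56.9 m/s, so x = 56.9 × 1.532 = 87.2 m.

87.2 m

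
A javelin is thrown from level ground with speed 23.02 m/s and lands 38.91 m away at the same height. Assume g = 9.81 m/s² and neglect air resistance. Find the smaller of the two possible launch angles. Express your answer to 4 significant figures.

Level-ground range: R = v₀² sin(2θ)/g ⇒ sin 2θ = R g / v₀² = 38.91×9.81/23.02² = 0.7203.
2θ = arcsin(0.7203) = 46.079° or 180° − 46.079° = 133.921°.
So θ = 23.04° or θ = 66.96°.

23.04°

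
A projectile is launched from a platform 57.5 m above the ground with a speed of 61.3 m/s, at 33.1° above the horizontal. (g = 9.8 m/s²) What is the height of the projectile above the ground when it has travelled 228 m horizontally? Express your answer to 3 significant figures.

110 m

v_x = 61.3 cos 33.1° = 51.35 m/s, v_y0 = 61.3 sin 33.1° = 33.48 m/s.
Time to reach x = 228 m: t = x / v_x = 228 / 51.35 = 4.440 s.
y = 57.5 + v_y0 t − ½ g t² = 57.5 + 33.48×4.440 − 4.900×4.440² = 110 m.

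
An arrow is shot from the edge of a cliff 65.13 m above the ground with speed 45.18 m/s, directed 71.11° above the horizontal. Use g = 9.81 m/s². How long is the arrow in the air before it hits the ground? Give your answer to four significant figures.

Vertical component: v_y = 45.18 sin 71.11° = 42.747 m/s.
Taking up as positive with launch at y = 65.13 m, landing at y = 0: 0 = 65.13 + 42.747 t − ½(9.81) t².
Solving 4.905 t² − 42.747 t − 65.13 = 0 gives t = [42.747 + √(42.747² + 4·4.905·65.13)] / 9.810 = 10.04 s.

10.04 s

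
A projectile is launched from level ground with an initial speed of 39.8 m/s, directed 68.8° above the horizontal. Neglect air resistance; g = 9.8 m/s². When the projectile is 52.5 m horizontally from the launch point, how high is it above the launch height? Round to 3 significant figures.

70.2 m

v_x = 39.8 cos 68.8° = 14.39 m/s, v_y0 = 39.8 sin 68.8° = 37.11 m/s.
Time to reach x = 52.5 m: t = x / v_x = 52.5 / 14.39 = 3.648 s.
y = v_y0 t − ½ g t² = 37.11×3.648 − 4.900×3.648² = 70.2 m.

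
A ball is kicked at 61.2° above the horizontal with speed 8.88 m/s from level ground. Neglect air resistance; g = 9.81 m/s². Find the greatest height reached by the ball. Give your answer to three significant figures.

Vertical component of launch velocity: v_y = 8.88 sin 61.2° = 7.782 m/s.
At the highest point the vertical velocity is zero, so v_y² = 2 g h_max.
h_max = (7.782)² / (2 × 9.81) = 60.56 / 19.62 = 3.09 m.

3.09 m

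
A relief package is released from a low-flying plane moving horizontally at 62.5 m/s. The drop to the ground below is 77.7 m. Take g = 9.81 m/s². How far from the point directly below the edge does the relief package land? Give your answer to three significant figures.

249 m

Initial vertical velocity is zero, so the fall time comes from h = ½ g t²: t = √(2 × 77.7 / 9.81) = 3.980 s.
Horizontal motion is uniform at 62.5 m/s, so x = 62.5 × 3.980 = 249 m.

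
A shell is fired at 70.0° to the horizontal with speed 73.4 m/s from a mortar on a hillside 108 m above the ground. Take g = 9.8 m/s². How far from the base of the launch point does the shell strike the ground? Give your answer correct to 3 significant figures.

Components: v_x = 73.4 cos 70.0° = 25.10 m/s, v_y = 73.4 sin 70.0° = 68.97 m/s.
Vertical: 0 = 108 + 68.97 t − ½(9.8) t² ⇒ 4.900 t² − 68.97 t − 108 = 0.
t = [68.97 + √(4757 + 2117)] / 9.800 = 15.50 s.
Horizontal: R = v_x · t = 25.10 × 15.50 = 389 m.

389 m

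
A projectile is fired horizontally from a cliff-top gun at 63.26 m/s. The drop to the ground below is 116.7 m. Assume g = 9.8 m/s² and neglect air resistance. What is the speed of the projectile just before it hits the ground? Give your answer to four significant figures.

Fall time: t = √(2 × 116.7 / 9.8) = 4.8802 s.
At impact: v_x = 63.26 m/s (unchanged), v_y = g t = 9.8 × 4.8802 = 47.826 m/s.
Speed = √(v_x² + v_y²) = √(4001.8 + 2287.3) = 79.30 m/s.

79.30 m/s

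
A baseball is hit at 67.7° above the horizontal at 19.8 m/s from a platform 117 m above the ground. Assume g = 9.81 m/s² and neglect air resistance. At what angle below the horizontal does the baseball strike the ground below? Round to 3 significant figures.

81.7°

v_x = 19.8 cos 67.7° = 7.513 m/s.
At impact |v_y| = √(v_y0² + 2 g h) = √(18.32² + 2×9.81×117) = 51.29 m/s.
Angle below horizontal = arctan(|v_y| / v_x) = arctan(51.29 / 7.513) = 81.7°.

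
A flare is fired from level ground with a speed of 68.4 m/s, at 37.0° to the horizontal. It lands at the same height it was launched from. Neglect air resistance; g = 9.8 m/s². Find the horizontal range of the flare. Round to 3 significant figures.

459 m

For level ground, R = v₀² sin(2θ) / g.
sin(2 × 37.0°) = sin 74.00° = 0.9613.
R = (68.4)² × 0.9613 / 9.8 = 459 m.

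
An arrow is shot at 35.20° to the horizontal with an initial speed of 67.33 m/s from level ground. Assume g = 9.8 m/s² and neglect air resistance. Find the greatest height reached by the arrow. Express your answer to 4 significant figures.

Vertical component of launch velocity: v_y = 67.33 sin 35.20° = 38.811 m/s.
At the highest point the vertical velocity is zero, so v_y² = 2 g h_max.
h_max = (38.811)² / (2 × 9.8) = 1506.3 / 19.60 = 76.85 m.

76.85 m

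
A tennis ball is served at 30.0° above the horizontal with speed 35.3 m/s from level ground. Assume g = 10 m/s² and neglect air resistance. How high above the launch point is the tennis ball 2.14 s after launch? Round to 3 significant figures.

v_y0 = 35.3 sin 30.0° = 17.65 m/s.
y(t) = v_y0 t − ½ g t² = 17.65×2.14 − 5.000×2.14² = 14.9 m.

14.9 m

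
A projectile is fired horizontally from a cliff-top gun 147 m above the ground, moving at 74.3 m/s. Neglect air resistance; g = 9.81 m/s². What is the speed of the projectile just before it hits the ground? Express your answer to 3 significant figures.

91.7 m/s

Fall time: t = √(2 × 147 / 9.81) = 5.474 s.
At impact: v_x = 74.3 m/s (unchanged), v_y = g t = 9.81 × 5.474 = 53.70 m/s.
Speed = √(v_x² + v_y²) = √(5520 + 2884) = 91.7 m/s.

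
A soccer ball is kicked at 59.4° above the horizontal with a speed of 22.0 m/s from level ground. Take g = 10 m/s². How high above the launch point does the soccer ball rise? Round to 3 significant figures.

Vertical component of launch velocity: v_y = 22.0 sin 59.4° = 18.94 m/s.
At the highest point the vertical velocity is zero, so v_y² = 2 g h_max.
h_max = (18.94)² / (2 × 10) = 358.7 / 20.00 = 17.9 m.

17.9 m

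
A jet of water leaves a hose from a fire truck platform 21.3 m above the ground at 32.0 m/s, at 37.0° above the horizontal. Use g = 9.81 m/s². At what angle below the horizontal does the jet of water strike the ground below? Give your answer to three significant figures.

v_x = 32.0 cos 37.0° = 25.56 m/s.
At impact |v_y| = √(v_y0² + 2 g h) = √(19.26² + 2×9.81×21.3) = 28.09 m/s.
Angle below horizontal = arctan(|v_y| / v_x) = arctan(28.09 / 25.56) = 47.7°.

47.7°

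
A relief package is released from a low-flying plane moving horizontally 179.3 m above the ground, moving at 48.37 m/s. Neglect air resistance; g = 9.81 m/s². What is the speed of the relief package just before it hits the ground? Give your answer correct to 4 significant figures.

76.53 m/s

Fall time: t = √(2 × 179.3 / 9.81) = 6.0460 s.
At impact: v_x = 48.37 m/s (unchanged), v_y = g t = 9.81 × 6.0460 = 59.311 m/s.
Speed = √(v_x² + v_y²) = √(2339.7 + 3517.8) = 76.53 m/s.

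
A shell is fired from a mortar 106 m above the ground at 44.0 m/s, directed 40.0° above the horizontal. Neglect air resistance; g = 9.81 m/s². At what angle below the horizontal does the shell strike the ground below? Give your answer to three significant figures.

v_x = 44.0 cos 40.0° = 33.71 m/s.
At impact |v_y| = √(v_y0² + 2 g h) = √(28.28² + 2×9.81×106) = 53.66 m/s.
Angle below horizontal = arctan(|v_y| / v_x) = arctan(53.66 / 33.71) = 57.9°.

57.9°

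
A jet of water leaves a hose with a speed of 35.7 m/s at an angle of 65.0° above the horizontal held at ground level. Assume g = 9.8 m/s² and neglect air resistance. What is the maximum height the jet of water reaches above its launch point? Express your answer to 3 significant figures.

53.4 m

Vertical component of launch velocity: v_y = 35.7 sin 65.0° = 32.36 m/s.
At the highest point the vertical velocity is zero, so v_y² = 2 g h_max.
h_max = (32.36)² / (2 × 9.8) = 1047 / 19.60 = 53.4 m.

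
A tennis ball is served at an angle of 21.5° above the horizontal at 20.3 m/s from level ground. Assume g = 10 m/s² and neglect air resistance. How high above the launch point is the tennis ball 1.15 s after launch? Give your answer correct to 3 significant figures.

v_y0 = 20.3 sin 21.5° = 7.440 m/s.
y(t) = v_y0 t − ½ g t² = 7.440×1.15 − 5.000×1.15² = 1.94 m.

1.94 m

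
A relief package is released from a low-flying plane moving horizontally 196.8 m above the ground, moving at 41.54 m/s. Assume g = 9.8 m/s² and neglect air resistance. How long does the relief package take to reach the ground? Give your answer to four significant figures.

6.337 s

The horizontal speed doesn't affect the fall. With v_y0 = 0, h = ½ g t².
t = √(2 × 196.8 / 9.8) = √40.163 = 6.337 s.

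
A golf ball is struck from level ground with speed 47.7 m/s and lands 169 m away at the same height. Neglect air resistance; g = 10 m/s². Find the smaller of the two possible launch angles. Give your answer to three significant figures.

Level-ground range: R = v₀² sin(2θ)/g ⇒ sin 2θ = R g / v₀² = 169×10/47.7² = 0.7428.
2θ = arcsin(0.7428) = 47.97° or 180° − 47.97° = 132.03°.
So θ = 24.0° or θ = 66.0°.

24.0°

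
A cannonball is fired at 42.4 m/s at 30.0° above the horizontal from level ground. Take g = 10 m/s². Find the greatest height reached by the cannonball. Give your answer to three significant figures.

22.5 m

Vertical component of launch velocity: v_y = 42.4 sin 30.0° = 21.20 m/s.
At the highest point the vertical velocity is zero, so v_y² = 2 g h_max.
h_max = (21.20)² / (2 × 10) = 449.4 / 20.00 = 22.5 m.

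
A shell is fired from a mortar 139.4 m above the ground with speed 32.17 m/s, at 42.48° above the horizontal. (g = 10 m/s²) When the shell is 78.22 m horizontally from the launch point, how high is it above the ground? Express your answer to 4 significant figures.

156.7 m

v_x = 32.17 cos 42.48° = 23.726 m/s, v_y0 = 32.17 sin 42.48° = 21.725 m/s.
Time to reach x = 78.22 m: t = x / v_x = 78.22 / 23.726 = 3.2968 s.
y = 139.4 + v_y0 t − ½ g t² = 139.4 + 21.725×3.2968 − 5.000×3.2968² = 156.7 m.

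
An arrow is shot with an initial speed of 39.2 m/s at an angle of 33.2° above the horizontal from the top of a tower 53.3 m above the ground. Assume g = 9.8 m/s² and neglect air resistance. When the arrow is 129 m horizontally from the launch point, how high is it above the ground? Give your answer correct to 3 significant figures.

v_x = 39.2 cos 33.2° = 32.80 m/s, v_y0 = 39.2 sin 33.2° = 21.46 m/s.
Time to reach x = 129 m: t = x / v_x = 129 / 32.80 = 3.933 s.
y = 53.3 + v_y0 t − ½ g t² = 53.3 + 21.46×3.933 − 4.900×3.933² = 61.9 m.

61.9 m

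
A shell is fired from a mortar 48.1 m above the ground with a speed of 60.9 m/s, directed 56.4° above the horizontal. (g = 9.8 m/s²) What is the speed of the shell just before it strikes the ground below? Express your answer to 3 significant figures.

68.2 m/s

v_x = 60.9 cos 56.4° = 33.70 m/s is unchanged throughout.
For the vertical component, v_y² = v_y0² + 2 g h = (50.72)² + 2×9.8×48.1 = 3515, so |v_y| = 59.29 m/s.
Impact speed = √(v_x² + v_y²) = √(1136 + 3515) = 68.2 m/s.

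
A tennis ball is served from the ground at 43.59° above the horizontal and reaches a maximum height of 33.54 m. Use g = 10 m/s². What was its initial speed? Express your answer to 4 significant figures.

At maximum height v_y = 0, so (v₀ sin θ)² = 2 g H.
v₀ sin 43.59° = √(2 × 10 × 33.54) = 25.900 m/s.
v₀ = 25.900 / sin 43.59° = 25.900 / 0.6895 = 37.56 m/s.

37.56 m/s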